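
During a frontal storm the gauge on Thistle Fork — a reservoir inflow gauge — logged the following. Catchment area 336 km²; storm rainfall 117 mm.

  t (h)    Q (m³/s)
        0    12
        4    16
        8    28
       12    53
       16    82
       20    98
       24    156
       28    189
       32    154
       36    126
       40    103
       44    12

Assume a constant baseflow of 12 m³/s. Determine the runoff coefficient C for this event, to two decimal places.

ΣQ_DR = 885.0 m³/s; V = ΣQ_DR·Δt = 1.274 × 10^7 m³.
Runoff depth d = V / A = 37.93 mm.
C = d / P = 37.93 / 117 = 0.32.

C ≈ 0.32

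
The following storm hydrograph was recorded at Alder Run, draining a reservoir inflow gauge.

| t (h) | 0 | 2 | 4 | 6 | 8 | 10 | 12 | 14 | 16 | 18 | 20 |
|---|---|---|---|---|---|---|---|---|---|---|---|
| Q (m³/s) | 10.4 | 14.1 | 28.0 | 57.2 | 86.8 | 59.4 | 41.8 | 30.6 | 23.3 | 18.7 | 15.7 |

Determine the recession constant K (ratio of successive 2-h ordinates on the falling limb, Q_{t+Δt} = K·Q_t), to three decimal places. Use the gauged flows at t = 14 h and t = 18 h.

Using the recession-limb readings at t = 14 h and t = 18 h: Q falls from 30.6 to 18.7 m³/s over 2 intervals.
K = (Q₂/Q₁)^(1/2) = (18.7/30.6)^(1/2) = 0.782.

K ≈ 0.782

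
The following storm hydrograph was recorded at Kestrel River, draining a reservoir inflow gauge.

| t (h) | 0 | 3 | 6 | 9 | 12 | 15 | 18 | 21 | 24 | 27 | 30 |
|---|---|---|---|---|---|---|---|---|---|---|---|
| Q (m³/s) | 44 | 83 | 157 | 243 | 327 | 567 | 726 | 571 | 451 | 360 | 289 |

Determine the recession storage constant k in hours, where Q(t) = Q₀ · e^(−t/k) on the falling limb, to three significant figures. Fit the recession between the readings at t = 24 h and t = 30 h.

k ≈ 13.5 h

On the falling limb, Q drops from 451 to 289 m³/s between t = 24 h and t = 30 h (Δt = 6 h).
k = −Δt / ln(Q₂/Q₁) = −6 / ln(289/451) = 13.5 h.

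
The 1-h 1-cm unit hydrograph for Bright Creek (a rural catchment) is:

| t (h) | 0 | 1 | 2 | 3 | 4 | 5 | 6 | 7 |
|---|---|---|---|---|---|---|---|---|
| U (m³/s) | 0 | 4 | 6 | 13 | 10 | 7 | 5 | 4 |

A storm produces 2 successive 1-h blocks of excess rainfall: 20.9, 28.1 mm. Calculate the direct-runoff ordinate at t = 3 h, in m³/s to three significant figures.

Q ≈ 44.0 m³/s

By discrete convolution, Q_j = Σ (P_i / 10 mm) · U_{j−i}.
At t = 3 h (j=3): Q = (20.9/10)·13 + (28.1/10)·6 = 44.0 m³/s.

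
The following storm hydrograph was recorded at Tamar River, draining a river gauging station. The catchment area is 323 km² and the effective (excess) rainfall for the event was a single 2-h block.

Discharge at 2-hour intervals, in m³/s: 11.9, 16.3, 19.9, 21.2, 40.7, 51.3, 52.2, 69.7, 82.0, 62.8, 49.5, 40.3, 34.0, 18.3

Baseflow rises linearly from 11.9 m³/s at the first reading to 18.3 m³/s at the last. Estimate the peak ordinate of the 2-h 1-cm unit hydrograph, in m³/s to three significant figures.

Direct runoff: 0.00, 3.91, 7.02, 7.82, 26.83, 36.94, 37.35, 54.35, 66.16, 46.47, 32.68, 22.98, 16.19, 0.00 m³/s; ΣQ_DR = 358.7 m³/s, peak = 66.16 m³/s.
Runoff depth d = ΣQ_DR·Δt / A = 358.7 × 7200 / (323 km²) = 7.996 mm.
The 1-cm UH is the DRH scaled by (10 mm)/d, so U_p = 66.16 × 10/7.996 = 82.7 m³/s.

U_p ≈ 82.7 m³/s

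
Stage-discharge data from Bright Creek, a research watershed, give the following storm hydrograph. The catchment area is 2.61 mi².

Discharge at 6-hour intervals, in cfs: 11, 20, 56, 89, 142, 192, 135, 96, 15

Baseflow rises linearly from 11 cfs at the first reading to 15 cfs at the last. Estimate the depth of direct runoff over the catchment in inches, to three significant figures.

Direct runoff: 0.00, 8.50, 44.00, 76.50, 129.00, 178.50, 121.00, 81.50, 0.00 cfs; ΣQ_DR = 639.0 cfs.
V = ΣQ_DR · Δt = 639.0 × 21600 s = 1.380 × 10^7 ft³.
Over A = 2.61 mi², depth = V / A = 2.28 in.

d ≈ 2.28 in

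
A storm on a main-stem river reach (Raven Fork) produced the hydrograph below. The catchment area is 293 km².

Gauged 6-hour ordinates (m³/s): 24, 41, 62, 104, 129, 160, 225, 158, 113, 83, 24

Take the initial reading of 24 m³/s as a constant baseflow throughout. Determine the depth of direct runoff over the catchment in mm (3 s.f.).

d ≈ 63.3 mm

Direct runoff: 0.0, 17.0, 38.0, 80.0, 105.0, 136.0, 201.0, 134.0, 89.0, 59.0, 0.0 m³/s; ΣQ_DR = 859.0 m³/s.
V = ΣQ_DR · Δt = 859.0 × 21600 s = 1.855 × 10^7 m³.
Over A = 293 km², depth = V / A = 63.3 mm.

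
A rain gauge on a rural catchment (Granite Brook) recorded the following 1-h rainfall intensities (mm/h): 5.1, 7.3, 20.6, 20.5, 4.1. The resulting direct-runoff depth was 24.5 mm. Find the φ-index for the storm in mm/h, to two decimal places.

φ ≈ 8.30 mm/h

Only the 2 blocks with intensity above φ contribute runoff: 20.6, 20.5 mm/h.
Σ(I−φ)·Δt = d  ⇒  (20.6+20.5 − 2φ)·1 = 24.5
φ = (41.10 − 24.5/1) / 2 = 8.30 mm/h.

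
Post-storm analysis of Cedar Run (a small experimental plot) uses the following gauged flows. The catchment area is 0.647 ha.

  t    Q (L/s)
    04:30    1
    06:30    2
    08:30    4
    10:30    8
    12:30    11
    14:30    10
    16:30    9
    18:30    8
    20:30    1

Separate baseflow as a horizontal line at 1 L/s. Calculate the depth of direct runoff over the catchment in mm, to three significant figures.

d ≈ 50.1 mm

Direct runoff: 0.0, 1.0, 3.0, 7.0, 10.0, 9.0, 8.0, 7.0, 0.0 L/s; ΣQ_DR = 45.00 L/s.
V = ΣQ_DR · Δt = 45.00 × 7200 s = 3.240 × 10^5 L.
Over A = 0.647 ha, depth = V / A = 50.1 mm.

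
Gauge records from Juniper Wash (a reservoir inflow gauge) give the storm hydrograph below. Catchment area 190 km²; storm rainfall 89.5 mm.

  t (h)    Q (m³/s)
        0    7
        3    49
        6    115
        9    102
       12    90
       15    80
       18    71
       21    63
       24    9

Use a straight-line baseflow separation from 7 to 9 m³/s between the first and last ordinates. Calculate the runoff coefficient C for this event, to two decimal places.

ΣQ_DR = 514.0 m³/s; V = ΣQ_DR·Δt = 5.551 × 10^6 m³.
Runoff depth d = V / A = 29.22 mm.
C = d / P = 29.22 / 89.5 = 0.33.

C ≈ 0.33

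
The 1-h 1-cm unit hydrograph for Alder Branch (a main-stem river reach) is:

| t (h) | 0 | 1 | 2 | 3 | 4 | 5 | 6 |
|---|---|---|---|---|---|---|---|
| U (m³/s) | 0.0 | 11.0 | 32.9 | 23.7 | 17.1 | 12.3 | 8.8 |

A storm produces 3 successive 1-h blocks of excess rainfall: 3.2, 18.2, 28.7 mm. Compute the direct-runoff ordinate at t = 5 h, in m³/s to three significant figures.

Q ≈ 103 m³/s

By discrete convolution, Q_j = Σ (P_i / 10 mm) · U_{j−i}.
At t = 5 h (j=5): Q = (3.2/10)·12.3 + (18.2/10)·17.1 + (28.7/10)·23.7 = 103 m³/s.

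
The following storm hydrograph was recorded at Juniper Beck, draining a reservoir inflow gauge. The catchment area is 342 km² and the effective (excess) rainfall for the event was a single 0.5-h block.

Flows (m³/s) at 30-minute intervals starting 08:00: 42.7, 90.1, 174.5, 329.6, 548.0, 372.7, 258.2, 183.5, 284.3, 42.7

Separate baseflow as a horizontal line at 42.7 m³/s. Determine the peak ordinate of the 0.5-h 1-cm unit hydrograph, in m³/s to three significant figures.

Direct runoff: 0.0, 47.4, 131.8, 286.9, 505.3, 330.0, 215.5, 140.8, 241.6, 0.0 m³/s; ΣQ_DR = 1899 m³/s, peak = 505.3 m³/s.
Runoff depth d = ΣQ_DR·Δt / A = 1899 × 1800 / (342 km²) = 9.996 mm.
The 1-cm UH is the DRH scaled by (10 mm)/d, so U_p = 505.3 × 10/9.996 = 505 m³/s.

U_p ≈ 505 m³/s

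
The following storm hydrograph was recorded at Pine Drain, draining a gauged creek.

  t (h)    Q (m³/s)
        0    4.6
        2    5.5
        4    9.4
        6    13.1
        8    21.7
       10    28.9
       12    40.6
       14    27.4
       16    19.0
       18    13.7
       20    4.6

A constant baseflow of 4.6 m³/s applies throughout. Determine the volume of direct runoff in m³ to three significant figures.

Direct-runoff ordinates (Q − Q_b): 0.0, 0.9, 4.8, 8.5, 17.1, 24.3, 36.0, 22.8, 14.4, 9.1, 0.0 m³/s.
ΣQ_DR = 137.9 m³/s.
With Δt = 2 h = 7200 s, V = ΣQ_DR · Δt = 137.9 × 7200 = 9.93 × 10^5 m³.

V ≈ 9.93 × 10^5 m³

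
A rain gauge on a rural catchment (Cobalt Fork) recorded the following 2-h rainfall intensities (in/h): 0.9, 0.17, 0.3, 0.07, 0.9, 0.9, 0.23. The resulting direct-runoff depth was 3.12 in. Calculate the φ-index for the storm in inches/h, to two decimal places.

Only the 3 blocks with intensity above φ contribute runoff: 0.9, 0.9, 0.9 in/h.
Σ(I−φ)·Δt = d  ⇒  (0.9+0.9+0.9 − 3φ)·2 = 3.12
φ = (2.700 − 3.12/2) / 3 = 0.38 in/h.

φ ≈ 0.38 in/h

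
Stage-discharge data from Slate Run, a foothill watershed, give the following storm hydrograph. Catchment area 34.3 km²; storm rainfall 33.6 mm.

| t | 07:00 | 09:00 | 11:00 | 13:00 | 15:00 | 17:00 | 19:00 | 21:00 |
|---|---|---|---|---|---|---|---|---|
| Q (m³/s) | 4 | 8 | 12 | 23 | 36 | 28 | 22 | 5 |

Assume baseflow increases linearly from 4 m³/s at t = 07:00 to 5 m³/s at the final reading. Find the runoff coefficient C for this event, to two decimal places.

C ≈ 0.64

ΣQ_DR = 102.0 m³/s; V = ΣQ_DR·Δt = 7.344 × 10^5 m³.
Runoff depth d = V / A = 21.41 mm.
C = d / P = 21.41 / 33.6 = 0.64.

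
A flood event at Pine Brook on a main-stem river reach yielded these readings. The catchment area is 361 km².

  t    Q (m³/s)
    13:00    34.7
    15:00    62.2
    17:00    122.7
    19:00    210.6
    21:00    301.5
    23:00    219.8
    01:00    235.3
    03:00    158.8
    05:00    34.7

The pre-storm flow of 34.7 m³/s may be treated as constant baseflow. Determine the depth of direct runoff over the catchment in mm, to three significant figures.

d ≈ 21.3 mm

Direct runoff: 0.0, 27.5, 88.0, 175.9, 266.8, 185.1, 200.6, 124.1, 0.0 m³/s; ΣQ_DR = 1068 m³/s.
V = ΣQ_DR · Δt = 1068 × 7200 s = 7.690 × 10^6 m³.
Over A = 361 km², depth = V / A = 21.3 mm.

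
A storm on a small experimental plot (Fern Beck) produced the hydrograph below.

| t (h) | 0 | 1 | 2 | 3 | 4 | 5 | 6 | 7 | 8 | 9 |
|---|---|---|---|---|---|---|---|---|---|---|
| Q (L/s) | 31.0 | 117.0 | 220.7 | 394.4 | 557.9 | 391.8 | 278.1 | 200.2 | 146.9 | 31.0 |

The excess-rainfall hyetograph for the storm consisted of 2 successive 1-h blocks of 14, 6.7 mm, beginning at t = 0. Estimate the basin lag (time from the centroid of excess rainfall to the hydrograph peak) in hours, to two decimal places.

Centroid of excess rainfall: t_c = Σ P_i·t̄_i / ΣP_i = 0.8237 h (block centres at 0.5, 1.5 h).
Hydrograph peak occurs at t = 4 h, so basin lag t_L = 4 − 0.8237 = 3.18 h.

t_L ≈ 3.18 h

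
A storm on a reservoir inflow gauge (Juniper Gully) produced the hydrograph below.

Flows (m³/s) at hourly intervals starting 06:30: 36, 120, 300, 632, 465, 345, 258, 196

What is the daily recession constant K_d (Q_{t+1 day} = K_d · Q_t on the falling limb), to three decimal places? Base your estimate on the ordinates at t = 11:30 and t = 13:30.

Between t = 11:30 and t = 13:30 the flow falls from 345 to 196 m³/s over 2×1 h = 2 h.
Per-interval ratio K = (196/345)^(1/2) = 0.7537; K_d = K^(24/1) = 0.001.

K_d ≈ 0.001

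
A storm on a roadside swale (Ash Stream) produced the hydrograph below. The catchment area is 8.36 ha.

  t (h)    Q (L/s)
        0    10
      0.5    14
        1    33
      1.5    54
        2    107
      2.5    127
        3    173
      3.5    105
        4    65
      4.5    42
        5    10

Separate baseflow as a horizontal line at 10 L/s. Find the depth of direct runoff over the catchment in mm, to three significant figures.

Direct runoff: 0.0, 4.0, 23.0, 44.0, 97.0, 117.0, 163.0, 95.0, 55.0, 32.0, 0.0 L/s; ΣQ_DR = 630.0 L/s.
V = ΣQ_DR · Δt = 630.0 × 1800 s = 1.134 × 10^6 L.
Over A = 8.36 ha, depth = V / A = 13.6 mm.

d ≈ 13.6 mm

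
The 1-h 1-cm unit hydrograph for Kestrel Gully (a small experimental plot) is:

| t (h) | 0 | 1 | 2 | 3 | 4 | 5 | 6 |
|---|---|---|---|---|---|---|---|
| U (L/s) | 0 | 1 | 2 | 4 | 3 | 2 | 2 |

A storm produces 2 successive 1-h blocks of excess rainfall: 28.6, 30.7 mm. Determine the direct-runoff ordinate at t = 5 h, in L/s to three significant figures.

Q ≈ 14.9 L/s

By discrete convolution, Q_j = Σ (P_i / 10 mm) · U_{j−i}.
At t = 5 h (j=5): Q = (28.6/10)·2 + (30.7/10)·3 = 14.9 L/s.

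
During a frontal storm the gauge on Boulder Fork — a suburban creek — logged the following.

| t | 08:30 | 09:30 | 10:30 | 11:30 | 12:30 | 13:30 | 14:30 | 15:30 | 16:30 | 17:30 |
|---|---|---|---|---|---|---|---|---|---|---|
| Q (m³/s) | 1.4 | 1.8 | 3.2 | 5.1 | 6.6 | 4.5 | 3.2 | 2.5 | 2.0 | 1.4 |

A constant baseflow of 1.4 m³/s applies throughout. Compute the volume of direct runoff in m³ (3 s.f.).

Direct-runoff ordinates (Q − Q_b): 0.0, 0.4, 1.8, 3.7, 5.2, 3.1, 1.8, 1.1, 0.6, 0.0 m³/s.
ΣQ_DR = 17.70 m³/s.
With Δt = 1 h = 3600 s, V = ΣQ_DR · Δt = 17.70 × 3600 = 63700 m³.

V ≈ 63700 m³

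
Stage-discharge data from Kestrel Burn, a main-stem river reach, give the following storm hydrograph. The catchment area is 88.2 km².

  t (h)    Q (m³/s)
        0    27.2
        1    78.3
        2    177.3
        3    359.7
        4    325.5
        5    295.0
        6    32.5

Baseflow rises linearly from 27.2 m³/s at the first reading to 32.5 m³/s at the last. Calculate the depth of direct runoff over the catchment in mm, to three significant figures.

Direct runoff: 0.00, 50.22, 148.33, 329.85, 294.77, 263.38, 0.00 m³/s; ΣQ_DR = 1087 m³/s.
V = ΣQ_DR · Δt = 1087 × 3600 s = 3.912 × 10^6 m³.
Over A = 88.2 km², depth = V / A = 44.3 mm.

d ≈ 44.3 mm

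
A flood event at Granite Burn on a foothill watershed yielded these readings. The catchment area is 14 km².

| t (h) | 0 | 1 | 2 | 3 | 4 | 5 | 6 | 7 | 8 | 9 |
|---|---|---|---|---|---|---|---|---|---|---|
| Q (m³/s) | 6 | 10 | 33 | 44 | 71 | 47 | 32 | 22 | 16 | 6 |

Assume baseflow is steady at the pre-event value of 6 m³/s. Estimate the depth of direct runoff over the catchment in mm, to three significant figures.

d ≈ 58.4 mm

Direct runoff: 0.0, 4.0, 27.0, 38.0, 65.0, 41.0, 26.0, 16.0, 10.0, 0.0 m³/s; ΣQ_DR = 227.0 m³/s.
V = ΣQ_DR · Δt = 227.0 × 3600 s = 8.172 × 10^5 m³.
Over A = 14 km², depth = V / A = 58.4 mm.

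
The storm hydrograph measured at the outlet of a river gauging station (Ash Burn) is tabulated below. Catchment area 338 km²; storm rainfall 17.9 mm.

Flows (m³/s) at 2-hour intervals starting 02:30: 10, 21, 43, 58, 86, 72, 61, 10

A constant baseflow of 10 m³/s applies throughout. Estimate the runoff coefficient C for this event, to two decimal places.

ΣQ_DR = 281.0 m³/s; V = ΣQ_DR·Δt = 2.023 × 10^6 m³.
Runoff depth d = V / A = 5.986 mm.
C = d / P = 5.986 / 17.9 = 0.33.

C ≈ 0.33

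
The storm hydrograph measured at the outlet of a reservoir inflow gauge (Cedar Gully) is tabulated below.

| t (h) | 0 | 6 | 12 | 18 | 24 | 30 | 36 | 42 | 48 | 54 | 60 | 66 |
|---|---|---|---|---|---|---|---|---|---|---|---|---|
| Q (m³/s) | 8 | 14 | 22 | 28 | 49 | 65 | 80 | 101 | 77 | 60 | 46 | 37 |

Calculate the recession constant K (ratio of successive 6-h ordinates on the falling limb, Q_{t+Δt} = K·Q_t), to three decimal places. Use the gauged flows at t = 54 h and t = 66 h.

K ≈ 0.785

Using the recession-limb readings at t = 54 h and t = 66 h: Q falls from 60 to 37 m³/s over 2 intervals.
K = (Q₂/Q₁)^(1/2) = (37/60)^(1/2) = 0.785.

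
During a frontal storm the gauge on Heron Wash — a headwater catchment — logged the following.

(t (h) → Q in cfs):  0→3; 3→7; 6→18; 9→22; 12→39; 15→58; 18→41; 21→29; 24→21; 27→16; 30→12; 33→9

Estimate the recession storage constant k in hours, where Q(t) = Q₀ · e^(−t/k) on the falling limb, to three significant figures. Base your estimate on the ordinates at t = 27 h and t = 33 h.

On the falling limb, Q drops from 16 to 9 cfs between t = 27 h and t = 33 h (Δt = 6 h).
k = −Δt / ln(Q₂/Q₁) = −6 / ln(9/16) = 10.4 h.

k ≈ 10.4 h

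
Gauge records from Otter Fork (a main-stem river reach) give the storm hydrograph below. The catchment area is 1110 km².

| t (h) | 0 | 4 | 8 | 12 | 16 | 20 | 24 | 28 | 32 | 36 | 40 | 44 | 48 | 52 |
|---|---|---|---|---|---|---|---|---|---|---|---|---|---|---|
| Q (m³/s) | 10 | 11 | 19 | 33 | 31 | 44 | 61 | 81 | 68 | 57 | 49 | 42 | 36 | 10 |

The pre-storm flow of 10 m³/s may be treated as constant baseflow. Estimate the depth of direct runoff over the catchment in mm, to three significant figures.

d ≈ 5.34 mm

Direct runoff: 0.0, 1.0, 9.0, 23.0, 21.0, 34.0, 51.0, 71.0, 58.0, 47.0, 39.0, 32.0, 26.0, 0.0 m³/s; ΣQ_DR = 412.0 m³/s.
V = ΣQ_DR · Δt = 412.0 × 14400 s = 5.933 × 10^6 m³.
Over A = 1110 km², depth = V / A = 5.34 mm.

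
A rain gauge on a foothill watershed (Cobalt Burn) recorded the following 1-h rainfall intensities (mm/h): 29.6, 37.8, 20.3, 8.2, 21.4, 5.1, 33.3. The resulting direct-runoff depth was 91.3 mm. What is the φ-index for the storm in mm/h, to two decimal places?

Only the 5 blocks with intensity above φ contribute runoff: 29.6, 37.8, 20.3, 21.4, 33.3 mm/h.
Σ(I−φ)·Δt = d  ⇒  (29.6+37.8+20.3+21.4+33.3 − 5φ)·1 = 91.3
φ = (142.4 − 91.3/1) / 5 = 10.22 mm/h.

φ ≈ 10.22 mm/h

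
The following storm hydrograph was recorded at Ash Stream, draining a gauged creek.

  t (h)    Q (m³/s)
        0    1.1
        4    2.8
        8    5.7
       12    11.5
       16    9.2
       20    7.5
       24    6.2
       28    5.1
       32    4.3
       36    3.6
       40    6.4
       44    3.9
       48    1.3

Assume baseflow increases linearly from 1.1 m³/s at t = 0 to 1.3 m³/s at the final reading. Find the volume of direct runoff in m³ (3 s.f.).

V ≈ 7.63 × 10^5 m³

Direct-runoff ordinates (Q − Q_b): 0.00, 1.68, 4.57, 10.35, 8.03, 6.32, 5.00, 3.88, 3.07, 2.35, 5.13, 2.62, 0.00 m³/s.
ΣQ_DR = 53.00 m³/s.
With Δt = 4 h = 14400 s, V = ΣQ_DR · Δt = 53.00 × 14400 = 7.63 × 10^5 m³.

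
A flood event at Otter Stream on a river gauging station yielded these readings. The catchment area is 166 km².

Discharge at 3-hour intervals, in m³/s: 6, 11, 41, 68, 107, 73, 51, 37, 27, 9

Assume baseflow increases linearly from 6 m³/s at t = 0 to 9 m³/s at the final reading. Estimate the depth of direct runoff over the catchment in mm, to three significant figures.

Direct runoff: 0.00, 4.67, 34.33, 61.00, 99.67, 65.33, 43.00, 28.67, 18.33, 0.00 m³/s; ΣQ_DR = 355.0 m³/s.
V = ΣQ_DR · Δt = 355.0 × 10800 s = 3.834 × 10^6 m³.
Over A = 166 km², depth = V / A = 23.1 mm.

d ≈ 23.1 mm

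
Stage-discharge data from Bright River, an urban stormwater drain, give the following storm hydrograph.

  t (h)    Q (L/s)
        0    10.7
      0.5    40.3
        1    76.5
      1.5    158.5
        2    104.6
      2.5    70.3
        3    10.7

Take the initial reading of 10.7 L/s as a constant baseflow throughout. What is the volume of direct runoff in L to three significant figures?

V ≈ 7.14 × 10^5 L

Direct-runoff ordinates (Q − Q_b): 0.0, 29.6, 65.8, 147.8, 93.9, 59.6, 0.0 L/s.
ΣQ_DR = 396.7 L/s.
With Δt = 0.5 h = 1800 s, V = ΣQ_DR · Δt = 396.7 × 1800 = 7.14 × 10^5 L.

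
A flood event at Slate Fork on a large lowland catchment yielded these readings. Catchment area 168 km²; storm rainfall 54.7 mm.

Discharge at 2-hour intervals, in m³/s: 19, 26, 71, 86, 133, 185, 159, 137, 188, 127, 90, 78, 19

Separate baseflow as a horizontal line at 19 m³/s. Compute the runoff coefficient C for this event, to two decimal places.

ΣQ_DR = 1071 m³/s; V = ΣQ_DR·Δt = 7.711 × 10^6 m³.
Runoff depth d = V / A = 45.90 mm.
C = d / P = 45.90 / 54.7 = 0.84.

C ≈ 0.84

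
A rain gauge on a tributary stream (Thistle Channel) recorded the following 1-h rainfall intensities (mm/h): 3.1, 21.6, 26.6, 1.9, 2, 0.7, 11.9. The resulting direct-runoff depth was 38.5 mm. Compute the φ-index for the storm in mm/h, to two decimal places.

φ ≈ 7.20 mm/h

Only the 3 blocks with intensity above φ contribute runoff: 21.6, 26.6, 11.9 mm/h.
Σ(I−φ)·Δt = d  ⇒  (21.6+26.6+11.9 − 3φ)·1 = 38.5
φ = (60.10 − 38.5/1) / 3 = 7.20 mm/h.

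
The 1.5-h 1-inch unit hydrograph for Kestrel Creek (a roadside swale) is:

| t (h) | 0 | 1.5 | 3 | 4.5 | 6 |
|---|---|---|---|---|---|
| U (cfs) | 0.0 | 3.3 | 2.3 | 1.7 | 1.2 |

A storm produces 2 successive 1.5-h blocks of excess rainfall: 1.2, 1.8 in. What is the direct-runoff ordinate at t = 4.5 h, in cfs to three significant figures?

By discrete convolution, Q_j = Σ (P_i / 1 in) · U_{j−i}.
At t = 4.5 h (j=3): Q = (1.2/1)·1.7 + (1.8/1)·2.3 = 6.18 cfs.

Q ≈ 6.18 cfs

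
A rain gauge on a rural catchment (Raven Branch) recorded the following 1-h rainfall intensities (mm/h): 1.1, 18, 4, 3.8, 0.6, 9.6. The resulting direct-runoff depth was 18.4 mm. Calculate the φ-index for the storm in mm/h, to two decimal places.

φ ≈ 4.60 mm/h

Only the 2 blocks with intensity above φ contribute runoff: 18, 9.6 mm/h.
Σ(I−φ)·Δt = d  ⇒  (18+9.6 − 2φ)·1 = 18.4
φ = (27.60 − 18.4/1) / 2 = 4.60 mm/h.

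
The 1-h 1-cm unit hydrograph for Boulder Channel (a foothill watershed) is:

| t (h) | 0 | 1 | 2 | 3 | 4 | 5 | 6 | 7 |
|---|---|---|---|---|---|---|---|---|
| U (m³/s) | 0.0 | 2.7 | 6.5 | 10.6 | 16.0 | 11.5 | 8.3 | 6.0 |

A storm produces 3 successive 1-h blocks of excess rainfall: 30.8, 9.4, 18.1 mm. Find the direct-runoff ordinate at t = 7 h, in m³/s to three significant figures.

Q ≈ 47.1 m³/s

By discrete convolution, Q_j = Σ (P_i / 10 mm) · U_{j−i}.
At t = 7 h (j=7): Q = (30.8/10)·6.0 + (9.4/10)·8.3 + (18.1/10)·11.5 = 47.1 m³/s.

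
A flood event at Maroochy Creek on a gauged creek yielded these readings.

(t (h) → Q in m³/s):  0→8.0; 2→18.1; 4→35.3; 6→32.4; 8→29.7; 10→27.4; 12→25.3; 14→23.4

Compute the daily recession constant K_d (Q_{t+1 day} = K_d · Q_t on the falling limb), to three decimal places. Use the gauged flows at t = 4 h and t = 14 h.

K_d ≈ 0.373

Between t = 4 h and t = 14 h the flow falls from 35.3 to 23.4 m³/s over 5×2 h = 10 h.
Per-interval ratio K = (23.4/35.3)^(1/5) = 0.9211; K_d = K^(24/2) = 0.373.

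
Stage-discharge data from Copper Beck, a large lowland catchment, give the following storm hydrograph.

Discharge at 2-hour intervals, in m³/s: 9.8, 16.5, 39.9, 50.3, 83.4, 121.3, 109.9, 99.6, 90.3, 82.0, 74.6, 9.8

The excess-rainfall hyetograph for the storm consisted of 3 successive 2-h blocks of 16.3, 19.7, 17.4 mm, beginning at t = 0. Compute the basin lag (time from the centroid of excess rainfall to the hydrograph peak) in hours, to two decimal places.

t_L ≈ 6.96 h

Centroid of excess rainfall: t_c = Σ P_i·t̄_i / ΣP_i = 3.0412 h (block centres at 1, 3, 5 h).
Hydrograph peak occurs at t = 10 h, so basin lag t_L = 10 − 3.0412 = 6.96 h.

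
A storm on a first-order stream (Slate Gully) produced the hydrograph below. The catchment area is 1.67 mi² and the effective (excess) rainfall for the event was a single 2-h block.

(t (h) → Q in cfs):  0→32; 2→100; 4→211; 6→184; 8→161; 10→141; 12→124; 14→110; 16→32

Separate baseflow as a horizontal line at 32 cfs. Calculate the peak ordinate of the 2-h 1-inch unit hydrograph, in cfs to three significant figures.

U_p ≈ 120 cfs

Direct runoff: 0.0, 68.0, 179.0, 152.0, 129.0, 109.0, 92.0, 78.0, 0.0 cfs; ΣQ_DR = 807.0 cfs, peak = 179.0 cfs.
Runoff depth d = ΣQ_DR·Δt / A = 807.0 × 7200 / (1.67 mi²) = 1.498 in.
The 1-inch UH is the DRH scaled by (1 in)/d, so U_p = 179.0 × 1/1.498 = 120 cfs.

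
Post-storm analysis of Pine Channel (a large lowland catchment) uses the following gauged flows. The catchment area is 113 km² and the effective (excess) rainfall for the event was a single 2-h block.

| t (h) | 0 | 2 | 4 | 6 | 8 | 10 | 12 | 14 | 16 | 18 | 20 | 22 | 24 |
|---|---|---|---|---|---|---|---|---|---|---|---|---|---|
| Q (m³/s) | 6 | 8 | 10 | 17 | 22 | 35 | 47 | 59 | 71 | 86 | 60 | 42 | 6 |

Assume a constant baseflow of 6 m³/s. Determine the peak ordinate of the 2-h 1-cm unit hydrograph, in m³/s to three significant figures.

Direct runoff: 0.0, 2.0, 4.0, 11.0, 16.0, 29.0, 41.0, 53.0, 65.0, 80.0, 54.0, 36.0, 0.0 m³/s; ΣQ_DR = 391.0 m³/s, peak = 80.0 m³/s.
Runoff depth d = ΣQ_DR·Δt / A = 391.0 × 7200 / (113 km²) = 24.91 mm.
The 1-cm UH is the DRH scaled by (10 mm)/d, so U_p = 80.0 × 10/24.91 = 32.1 m³/s.

U_p ≈ 32.1 m³/s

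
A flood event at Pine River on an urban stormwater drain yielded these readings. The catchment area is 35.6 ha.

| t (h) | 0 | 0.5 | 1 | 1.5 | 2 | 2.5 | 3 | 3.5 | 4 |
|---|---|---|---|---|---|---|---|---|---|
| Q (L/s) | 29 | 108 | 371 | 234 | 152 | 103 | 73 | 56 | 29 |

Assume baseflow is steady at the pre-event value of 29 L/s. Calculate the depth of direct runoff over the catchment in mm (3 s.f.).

d ≈ 4.52 mm

Direct runoff: 0.0, 79.0, 342.0, 205.0, 123.0, 74.0, 44.0, 27.0, 0.0 L/s; ΣQ_DR = 894.0 L/s.
V = ΣQ_DR · Δt = 894.0 × 1800 s = 1.609 × 10^6 L.
Over A = 35.6 ha, depth = V / A = 4.52 mm.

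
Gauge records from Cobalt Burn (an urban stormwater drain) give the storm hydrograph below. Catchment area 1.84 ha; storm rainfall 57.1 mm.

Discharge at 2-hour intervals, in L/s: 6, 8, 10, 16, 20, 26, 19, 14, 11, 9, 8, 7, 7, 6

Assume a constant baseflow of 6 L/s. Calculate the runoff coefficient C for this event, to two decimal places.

ΣQ_DR = 83.00 L/s; V = ΣQ_DR·Δt = 5.976 × 10^5 L.
Runoff depth d = V / A = 32.48 mm.
C = d / P = 32.48 / 57.1 = 0.57.

C ≈ 0.57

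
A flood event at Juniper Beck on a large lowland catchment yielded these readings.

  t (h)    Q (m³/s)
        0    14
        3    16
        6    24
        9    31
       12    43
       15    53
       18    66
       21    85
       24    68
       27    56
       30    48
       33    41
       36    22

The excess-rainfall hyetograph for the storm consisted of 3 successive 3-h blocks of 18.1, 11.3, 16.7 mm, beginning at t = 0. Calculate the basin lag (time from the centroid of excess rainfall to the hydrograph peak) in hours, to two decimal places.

Centroid of excess rainfall: t_c = Σ P_i·t̄_i / ΣP_i = 4.4089 h (block centres at 1.5, 4.5, 7.5 h).
Hydrograph peak occurs at t = 21 h, so basin lag t_L = 21 − 4.4089 = 16.59 h.

t_L ≈ 16.59 h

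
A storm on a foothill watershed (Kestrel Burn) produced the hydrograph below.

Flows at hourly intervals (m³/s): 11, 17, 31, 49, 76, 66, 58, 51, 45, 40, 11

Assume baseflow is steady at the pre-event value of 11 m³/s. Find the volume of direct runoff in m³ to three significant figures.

Direct-runoff ordinates (Q − Q_b): 0.0, 6.0, 20.0, 38.0, 65.0, 55.0, 47.0, 40.0, 34.0, 29.0, 0.0 m³/s.
ΣQ_DR = 334.0 m³/s.
With Δt = 1 h = 3600 s, V = ΣQ_DR · Δt = 334.0 × 3600 = 1.20 × 10^6 m³.

V ≈ 1.20 × 10^6 m³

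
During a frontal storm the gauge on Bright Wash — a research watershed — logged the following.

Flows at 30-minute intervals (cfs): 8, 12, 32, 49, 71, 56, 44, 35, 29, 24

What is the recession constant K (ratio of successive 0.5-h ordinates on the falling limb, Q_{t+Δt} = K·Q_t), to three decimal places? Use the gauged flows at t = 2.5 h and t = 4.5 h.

K ≈ 0.809

Using the recession-limb readings at t = 2.5 h and t = 4.5 h: Q falls from 56 to 24 cfs over 4 intervals.
K = (Q₂/Q₁)^(1/4) = (24/56)^(1/4) = 0.809.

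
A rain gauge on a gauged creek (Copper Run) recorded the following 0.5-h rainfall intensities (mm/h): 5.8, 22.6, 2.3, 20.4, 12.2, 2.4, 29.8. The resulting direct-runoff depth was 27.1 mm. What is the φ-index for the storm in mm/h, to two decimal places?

Only the 4 blocks with intensity above φ contribute runoff: 22.6, 20.4, 12.2, 29.8 mm/h.
Σ(I−φ)·Δt = d  ⇒  (22.6+20.4+12.2+29.8 − 4φ)·0.5 = 27.1
φ = (85.00 − 27.1/0.5) / 4 = 7.70 mm/h.

φ ≈ 7.70 mm/h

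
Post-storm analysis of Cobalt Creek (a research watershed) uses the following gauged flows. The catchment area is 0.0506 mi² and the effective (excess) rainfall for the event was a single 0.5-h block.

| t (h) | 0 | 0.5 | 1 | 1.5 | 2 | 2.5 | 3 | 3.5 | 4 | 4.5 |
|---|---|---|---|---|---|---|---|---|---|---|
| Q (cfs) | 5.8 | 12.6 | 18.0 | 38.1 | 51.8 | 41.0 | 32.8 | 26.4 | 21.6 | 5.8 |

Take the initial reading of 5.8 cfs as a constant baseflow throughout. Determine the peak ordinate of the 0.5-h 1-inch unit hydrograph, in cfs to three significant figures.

Direct runoff: 0.0, 6.8, 12.2, 32.3, 46.0, 35.2, 27.0, 20.6, 15.8, 0.0 cfs; ΣQ_DR = 195.9 cfs, peak = 46.0 cfs.
Runoff depth d = ΣQ_DR·Δt / A = 195.9 × 1800 / (0.0506 mi²) = 3.000 in.
The 1-inch UH is the DRH scaled by (1 in)/d, so U_p = 46.0 × 1/3.000 = 15.3 cfs.

U_p ≈ 15.3 cfs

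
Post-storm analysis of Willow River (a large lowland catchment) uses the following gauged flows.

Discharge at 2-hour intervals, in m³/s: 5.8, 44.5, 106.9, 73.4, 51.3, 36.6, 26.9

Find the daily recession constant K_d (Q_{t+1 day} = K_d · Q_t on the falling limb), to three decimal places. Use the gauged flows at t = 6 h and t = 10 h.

Between t = 6 h and t = 10 h the flow falls from 73.4 to 36.6 m³/s over 2×2 h = 4 h.
Per-interval ratio K = (36.6/73.4)^(1/2) = 0.7061; K_d = K^(24/2) = 0.015.

K_d ≈ 0.015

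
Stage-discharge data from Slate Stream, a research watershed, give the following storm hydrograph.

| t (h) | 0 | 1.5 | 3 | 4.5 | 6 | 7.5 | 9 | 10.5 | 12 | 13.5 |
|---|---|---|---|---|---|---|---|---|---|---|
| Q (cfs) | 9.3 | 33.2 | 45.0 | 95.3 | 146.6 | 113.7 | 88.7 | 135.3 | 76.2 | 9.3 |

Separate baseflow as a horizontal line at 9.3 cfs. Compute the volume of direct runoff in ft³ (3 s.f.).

V ≈ 3.56 × 10^6 ft³

Direct-runoff ordinates (Q − Q_b): 0.0, 23.9, 35.7, 86.0, 137.3, 104.4, 79.4, 126.0, 66.9, 0.0 cfs.
ΣQ_DR = 659.6 cfs.
With Δt = 1.5 h = 5400 s, V = ΣQ_DR · Δt = 659.6 × 5400 = 3.56 × 10^6 ft³.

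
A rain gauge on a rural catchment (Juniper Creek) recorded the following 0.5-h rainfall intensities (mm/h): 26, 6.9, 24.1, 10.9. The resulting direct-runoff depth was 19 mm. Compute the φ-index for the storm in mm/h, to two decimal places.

Only the 3 blocks with intensity above φ contribute runoff: 26, 24.1, 10.9 mm/h.
Σ(I−φ)·Δt = d  ⇒  (26+24.1+10.9 − 3φ)·0.5 = 19
φ = (61.00 − 19/0.5) / 3 = 7.67 mm/h.

φ ≈ 7.67 mm/h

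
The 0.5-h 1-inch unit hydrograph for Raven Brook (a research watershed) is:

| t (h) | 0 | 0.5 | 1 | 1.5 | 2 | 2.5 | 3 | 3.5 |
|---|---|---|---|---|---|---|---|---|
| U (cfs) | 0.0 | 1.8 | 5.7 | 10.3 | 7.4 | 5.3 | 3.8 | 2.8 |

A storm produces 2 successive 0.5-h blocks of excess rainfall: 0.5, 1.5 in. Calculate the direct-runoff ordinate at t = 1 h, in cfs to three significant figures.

By discrete convolution, Q_j = Σ (P_i / 1 in) · U_{j−i}.
At t = 1 h (j=2): Q = (0.5/1)·5.7 + (1.5/1)·1.8 = 5.55 cfs.

Q ≈ 5.55 cfs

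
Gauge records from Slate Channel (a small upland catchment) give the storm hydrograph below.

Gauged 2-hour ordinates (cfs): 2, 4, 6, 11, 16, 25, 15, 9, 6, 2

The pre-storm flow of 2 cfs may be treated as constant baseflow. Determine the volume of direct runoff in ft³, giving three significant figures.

V ≈ 5.47 × 10^5 ft³

Direct-runoff ordinates (Q − Q_b): 0.0, 2.0, 4.0, 9.0, 14.0, 23.0, 13.0, 7.0, 4.0, 0.0 cfs.
ΣQ_DR = 76.00 cfs.
With Δt = 2 h = 7200 s, V = ΣQ_DR · Δt = 76.00 × 7200 = 5.47 × 10^5 ft³.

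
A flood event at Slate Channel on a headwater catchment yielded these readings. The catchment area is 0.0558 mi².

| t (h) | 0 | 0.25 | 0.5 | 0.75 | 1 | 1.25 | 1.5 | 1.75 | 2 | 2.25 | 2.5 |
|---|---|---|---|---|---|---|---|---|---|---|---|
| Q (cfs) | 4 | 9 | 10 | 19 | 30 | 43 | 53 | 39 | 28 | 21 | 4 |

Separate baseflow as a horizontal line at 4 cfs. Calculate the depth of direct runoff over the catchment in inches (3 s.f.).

d ≈ 1.50 in

Direct runoff: 0.0, 5.0, 6.0, 15.0, 26.0, 39.0, 49.0, 35.0, 24.0, 17.0, 0.0 cfs; ΣQ_DR = 216.0 cfs.
V = ΣQ_DR · Δt = 216.0 × 900 s = 1.944 × 10^5 ft³.
Over A = 0.0558 mi², depth = V / A = 1.50 in.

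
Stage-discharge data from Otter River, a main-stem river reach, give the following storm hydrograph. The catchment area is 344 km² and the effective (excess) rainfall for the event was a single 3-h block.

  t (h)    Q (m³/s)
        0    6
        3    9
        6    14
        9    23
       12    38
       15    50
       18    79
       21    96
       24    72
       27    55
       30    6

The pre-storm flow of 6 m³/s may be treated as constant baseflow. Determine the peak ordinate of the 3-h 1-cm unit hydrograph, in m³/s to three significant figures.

Direct runoff: 0.0, 3.0, 8.0, 17.0, 32.0, 44.0, 73.0, 90.0, 66.0, 49.0, 0.0 m³/s; ΣQ_DR = 382.0 m³/s, peak = 90.0 m³/s.
Runoff depth d = ΣQ_DR·Δt / A = 382.0 × 10800 / (344 km²) = 11.99 mm.
The 1-cm UH is the DRH scaled by (10 mm)/d, so U_p = 90.0 × 10/11.99 = 75.0 m³/s.

U_p ≈ 75.0 m³/s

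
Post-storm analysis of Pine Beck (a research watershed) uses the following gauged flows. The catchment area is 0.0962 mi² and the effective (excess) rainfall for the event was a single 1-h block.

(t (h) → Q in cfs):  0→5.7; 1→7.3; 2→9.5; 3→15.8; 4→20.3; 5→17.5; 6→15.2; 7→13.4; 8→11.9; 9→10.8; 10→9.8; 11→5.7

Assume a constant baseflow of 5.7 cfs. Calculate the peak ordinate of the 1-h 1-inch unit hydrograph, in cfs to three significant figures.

U_p ≈ 12.2 cfs

Direct runoff: 0.0, 1.6, 3.8, 10.1, 14.6, 11.8, 9.5, 7.7, 6.2, 5.1, 4.1, 0.0 cfs; ΣQ_DR = 74.50 cfs, peak = 14.6 cfs.
Runoff depth d = ΣQ_DR·Δt / A = 74.50 × 3600 / (0.0962 mi²) = 1.200 in.
The 1-inch UH is the DRH scaled by (1 in)/d, so U_p = 14.6 × 1/1.200 = 12.2 cfs.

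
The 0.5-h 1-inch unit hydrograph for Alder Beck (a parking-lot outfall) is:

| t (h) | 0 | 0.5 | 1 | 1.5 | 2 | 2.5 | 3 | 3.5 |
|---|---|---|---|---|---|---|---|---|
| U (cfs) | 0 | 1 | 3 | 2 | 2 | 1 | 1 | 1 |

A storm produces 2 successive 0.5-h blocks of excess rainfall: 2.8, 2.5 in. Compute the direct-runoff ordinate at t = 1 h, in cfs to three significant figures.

Q ≈ 10.9 cfs

By discrete convolution, Q_j = Σ (P_i / 1 in) · U_{j−i}.
At t = 1 h (j=2): Q = (2.8/1)·3 + (2.5/1)·1 = 10.9 cfs.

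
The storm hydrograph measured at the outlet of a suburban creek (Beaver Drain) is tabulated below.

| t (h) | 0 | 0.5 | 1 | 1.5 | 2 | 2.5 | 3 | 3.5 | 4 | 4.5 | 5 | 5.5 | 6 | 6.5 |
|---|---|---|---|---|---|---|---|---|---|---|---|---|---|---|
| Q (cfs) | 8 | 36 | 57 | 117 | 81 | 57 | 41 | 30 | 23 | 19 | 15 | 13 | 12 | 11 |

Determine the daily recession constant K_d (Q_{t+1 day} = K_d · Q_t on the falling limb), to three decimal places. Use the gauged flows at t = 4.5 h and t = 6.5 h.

Between t = 4.5 h and t = 6.5 h the flow falls from 19 to 11 cfs over 4×0.5 h = 2 h.
Per-interval ratio K = (11/19)^(1/4) = 0.8723; K_d = K^(24/0.5) = 0.001.

K_d ≈ 0.001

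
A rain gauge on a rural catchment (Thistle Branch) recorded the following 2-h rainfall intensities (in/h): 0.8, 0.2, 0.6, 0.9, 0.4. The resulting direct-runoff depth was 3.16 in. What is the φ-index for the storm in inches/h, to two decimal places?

φ ≈ 0.28 in/h

Only the 4 blocks with intensity above φ contribute runoff: 0.8, 0.6, 0.9, 0.4 in/h.
Σ(I−φ)·Δt = d  ⇒  (0.8+0.6+0.9+0.4 − 4φ)·2 = 3.16
φ = (2.700 − 3.16/2) / 4 = 0.28 in/h.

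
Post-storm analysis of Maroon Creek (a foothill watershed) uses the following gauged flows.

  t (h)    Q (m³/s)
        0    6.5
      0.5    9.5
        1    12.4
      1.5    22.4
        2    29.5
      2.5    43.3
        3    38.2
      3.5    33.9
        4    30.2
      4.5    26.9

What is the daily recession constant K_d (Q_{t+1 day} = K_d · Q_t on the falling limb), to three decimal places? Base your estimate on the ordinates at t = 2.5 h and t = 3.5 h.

Between t = 2.5 h and t = 3.5 h the flow falls from 43.3 to 33.9 m³/s over 2×0.5 h = 1 h.
Per-interval ratio K = (33.9/43.3)^(1/2) = 0.8848; K_d = K^(24/0.5) = 0.003.

K_d ≈ 0.003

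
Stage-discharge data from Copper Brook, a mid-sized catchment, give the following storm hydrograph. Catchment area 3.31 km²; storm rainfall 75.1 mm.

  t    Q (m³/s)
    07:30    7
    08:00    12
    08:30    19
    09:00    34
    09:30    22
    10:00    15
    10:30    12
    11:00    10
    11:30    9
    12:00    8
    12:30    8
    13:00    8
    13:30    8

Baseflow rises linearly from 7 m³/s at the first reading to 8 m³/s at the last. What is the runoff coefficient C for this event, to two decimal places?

C ≈ 0.54

ΣQ_DR = 74.50 m³/s; V = ΣQ_DR·Δt = 1.341 × 10^5 m³.
Runoff depth d = V / A = 40.51 mm.
C = d / P = 40.51 / 75.1 = 0.54.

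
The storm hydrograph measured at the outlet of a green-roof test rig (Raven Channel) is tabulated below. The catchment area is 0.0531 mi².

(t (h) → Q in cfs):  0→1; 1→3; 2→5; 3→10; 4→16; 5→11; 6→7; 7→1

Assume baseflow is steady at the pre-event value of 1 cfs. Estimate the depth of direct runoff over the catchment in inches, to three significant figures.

Direct runoff: 0.0, 2.0, 4.0, 9.0, 15.0, 10.0, 6.0, 0.0 cfs; ΣQ_DR = 46.00 cfs.
V = ΣQ_DR · Δt = 46.00 × 3600 s = 1.656 × 10^5 ft³.
Over A = 0.0531 mi², depth = V / A = 1.34 in.

d ≈ 1.34 in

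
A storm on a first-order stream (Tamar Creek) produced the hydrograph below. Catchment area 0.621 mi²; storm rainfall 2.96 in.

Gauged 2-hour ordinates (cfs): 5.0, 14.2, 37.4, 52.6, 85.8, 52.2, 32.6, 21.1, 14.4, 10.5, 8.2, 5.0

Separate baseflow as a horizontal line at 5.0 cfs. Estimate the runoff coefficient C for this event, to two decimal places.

ΣQ_DR = 279.0 cfs; V = ΣQ_DR·Δt = 2.009 × 10^6 ft³.
Runoff depth d = V / A = 1.392 in.
C = d / P = 1.392 / 2.96 = 0.47.

C ≈ 0.47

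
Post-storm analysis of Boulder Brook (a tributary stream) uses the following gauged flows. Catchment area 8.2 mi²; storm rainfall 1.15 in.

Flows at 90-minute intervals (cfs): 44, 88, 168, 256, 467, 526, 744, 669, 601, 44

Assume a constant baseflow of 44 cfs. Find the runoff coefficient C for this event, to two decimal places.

C ≈ 0.78

ΣQ_DR = 3167 cfs; V = ΣQ_DR·Δt = 1.710 × 10^7 ft³.
Runoff depth d = V / A = 0.8977 in.
C = d / P = 0.8977 / 1.15 = 0.78.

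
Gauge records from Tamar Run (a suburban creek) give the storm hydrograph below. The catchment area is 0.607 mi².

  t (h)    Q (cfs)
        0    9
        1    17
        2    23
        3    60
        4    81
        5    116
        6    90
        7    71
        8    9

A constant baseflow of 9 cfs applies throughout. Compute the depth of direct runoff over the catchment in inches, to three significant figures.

d ≈ 1.01 in

Direct runoff: 0.0, 8.0, 14.0, 51.0, 72.0, 107.0, 81.0, 62.0, 0.0 cfs; ΣQ_DR = 395.0 cfs.
V = ΣQ_DR · Δt = 395.0 × 3600 s = 1.422 × 10^6 ft³.
Over A = 0.607 mi², depth = V / A = 1.01 in.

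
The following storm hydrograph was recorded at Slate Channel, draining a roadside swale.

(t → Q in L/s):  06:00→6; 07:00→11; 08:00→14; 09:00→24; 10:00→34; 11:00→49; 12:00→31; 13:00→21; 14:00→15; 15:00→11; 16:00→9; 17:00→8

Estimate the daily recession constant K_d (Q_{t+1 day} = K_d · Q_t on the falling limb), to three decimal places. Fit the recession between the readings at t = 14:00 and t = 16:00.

K_d ≈ 0.002

Between t = 14:00 and t = 16:00 the flow falls from 15 to 9 L/s over 2×1 h = 2 h.
Per-interval ratio K = (9/15)^(1/2) = 0.7746; K_d = K^(24/1) = 0.002.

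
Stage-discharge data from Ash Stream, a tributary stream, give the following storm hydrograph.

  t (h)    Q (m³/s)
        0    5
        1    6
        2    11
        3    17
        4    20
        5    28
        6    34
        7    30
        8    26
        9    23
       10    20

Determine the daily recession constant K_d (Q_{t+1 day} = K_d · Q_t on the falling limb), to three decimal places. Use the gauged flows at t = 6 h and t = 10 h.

K_d ≈ 0.041

Between t = 6 h and t = 10 h the flow falls from 34 to 20 m³/s over 4×1 h = 4 h.
Per-interval ratio K = (20/34)^(1/4) = 0.8758; K_d = K^(24/1) = 0.041.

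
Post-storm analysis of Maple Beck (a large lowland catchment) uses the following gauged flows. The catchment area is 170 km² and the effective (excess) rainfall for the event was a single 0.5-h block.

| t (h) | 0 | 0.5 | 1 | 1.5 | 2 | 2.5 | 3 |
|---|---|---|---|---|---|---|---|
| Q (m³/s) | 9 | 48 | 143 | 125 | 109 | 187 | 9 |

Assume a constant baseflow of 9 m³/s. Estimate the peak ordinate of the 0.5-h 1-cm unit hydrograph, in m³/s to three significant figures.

Direct runoff: 0.0, 39.0, 134.0, 116.0, 100.0, 178.0, 0.0 m³/s; ΣQ_DR = 567.0 m³/s, peak = 178.0 m³/s.
Runoff depth d = ΣQ_DR·Δt / A = 567.0 × 1800 / (170 km²) = 6.004 mm.
The 1-cm UH is the DRH scaled by (10 mm)/d, so U_p = 178.0 × 10/6.004 = 296 m³/s.

U_p ≈ 296 m³/s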